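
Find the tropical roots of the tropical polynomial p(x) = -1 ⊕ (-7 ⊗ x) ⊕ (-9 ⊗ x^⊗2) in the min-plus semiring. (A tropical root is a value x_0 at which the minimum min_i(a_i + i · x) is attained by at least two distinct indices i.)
Roots: {2, 6}

Each tropical root is a break point of the lower envelope of the lines y = a_i + i · x (there are 3 lines, with slopes 0, 1, ..., 2). Only the lines that attain the minimum somewhere contribute to roots; other lines are dominated. Here the surviving (envelope) indices are i = 2, i = 1, i = 0.
Intersections between consecutive envelope lines give the roots: for adjacent envelope indices i < j the intersection is x = (a_i − a_j) / (j − i). Reading off the sorted break points: {2, 6}.
Verification: at each break x_0, at least two indices attain the minimum of min_i(a_i + i · x_0).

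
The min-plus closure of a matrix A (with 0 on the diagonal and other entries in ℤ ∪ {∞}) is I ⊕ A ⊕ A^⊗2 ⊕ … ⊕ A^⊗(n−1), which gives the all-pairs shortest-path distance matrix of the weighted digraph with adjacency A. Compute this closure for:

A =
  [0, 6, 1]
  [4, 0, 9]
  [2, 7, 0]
Closure =
  [0, 6, 1]
  [4, 0, 5]
  [2, 7, 0]

This is the Floyd-Warshall all-pairs shortest-path computation. For each intermediate vertex k = 0, 1, …, 2, update dist[i][j] ← min(dist[i][j], dist[i][k] + dist[k][j]). The final matrix gives, for each (i, j), the minimum total weight of any directed path from i to j (possibly empty when i = j).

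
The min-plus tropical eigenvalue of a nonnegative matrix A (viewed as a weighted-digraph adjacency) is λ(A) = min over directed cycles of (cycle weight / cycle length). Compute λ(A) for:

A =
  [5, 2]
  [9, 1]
λ(A) = 1

Enumerate directed cycles and compute their means (weight / length). Sample:
  cycle 0 → 0: weight = 5, length = 1, mean = 5/1 ≈ 5.000
  cycle 1 → 1: weight = 1, length = 1, mean = 1/1 ≈ 1.000
  cycle 0 → 1 → 0: weight = 11, length = 2, mean = 11/2 ≈ 5.500
  cycle 1 → 0 → 1: weight = 11, length = 2, mean = 11/2 ≈ 5.500
Minimum mean = 1.000, attained e.g. along the cycle 1 → 1 with weight 1 and length 1. So λ(A) = 1/1 = 1.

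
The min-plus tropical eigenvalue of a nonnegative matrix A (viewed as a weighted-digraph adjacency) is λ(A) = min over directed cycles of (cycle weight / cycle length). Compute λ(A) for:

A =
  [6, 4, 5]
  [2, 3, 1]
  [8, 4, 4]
λ(A) = 5/2

Enumerate directed cycles and compute their means (weight / length). Sample:
  cycle 0 → 0: weight = 6, length = 1, mean = 6/1 ≈ 6.000
  cycle 1 → 1: weight = 3, length = 1, mean = 3/1 ≈ 3.000
  cycle 2 → 2: weight = 4, length = 1, mean = 4/1 ≈ 4.000
  cycle 0 → 1 → 0: weight = 6, length = 2, mean = 6/2 ≈ 3.000
  cycle 0 → 2 → 0: weight = 13, length = 2, mean = 13/2 ≈ 6.500
  cycle 1 → 0 → 1: weight = 6, length = 2, mean = 6/2 ≈ 3.000
Minimum mean = 2.500, attained e.g. along the cycle 1 → 2 → 1 with weight 5 and length 2. So λ(A) = 5/2 = 5/2.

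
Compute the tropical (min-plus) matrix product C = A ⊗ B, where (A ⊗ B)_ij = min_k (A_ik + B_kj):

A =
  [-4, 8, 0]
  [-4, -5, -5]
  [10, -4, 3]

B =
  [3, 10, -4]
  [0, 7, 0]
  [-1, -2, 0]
A ⊗ B =
  [-1, -2, -8]
  [-6, -7, -8]
  [-4, 1, -4]

Apply the min-plus product entry-by-entry:
  C[0][0] = min over k of (A[0][0] + B[0][0] = -4 + 3 = -1, A[0][1] + B[1][0] = 8 + 0 = 8, A[0][2] + B[2][0] = 0 + -1 = -1) = -1 (attained at k = 0)
  C[0][1] = min over k of (A[0][0] + B[0][1] = -4 + 10 = 6, A[0][1] + B[1][1] = 8 + 7 = 15, A[0][2] + B[2][1] = 0 + -2 = -2) = -2 (attained at k = 2)
  C[0][2] = min over k of (A[0][0] + B[0][2] = -4 + -4 = -8, A[0][1] + B[1][2] = 8 + 0 = 8, A[0][2] + B[2][2] = 0 + 0 = 0) = -8 (attained at k = 0)
  C[1][0] = min over k of (A[1][0] + B[0][0] = -4 + 3 = -1, A[1][1] + B[1][0] = -5 + 0 = -5, A[1][2] + B[2][0] = -5 + -1 = -6) = -6 (attained at k = 2)
  C[1][1] = min over k of (A[1][0] + B[0][1] = -4 + 10 = 6, A[1][1] + B[1][1] = -5 + 7 = 2, A[1][2] + B[2][1] = -5 + -2 = -7) = -7 (attained at k = 2)
  C[1][2] = min over k of (A[1][0] + B[0][2] = -4 + -4 = -8, A[1][1] + B[1][2] = -5 + 0 = -5, A[1][2] + B[2][2] = -5 + 0 = -5) = -8 (attained at k = 0)
  C[2][0] = min over k of (A[2][0] + B[0][0] = 10 + 3 = 13, A[2][1] + B[1][0] = -4 + 0 = -4, A[2][2] + B[2][0] = 3 + -1 = 2) = -4 (attained at k = 1)
  C[2][1] = min over k of (A[2][0] + B[0][1] = 10 + 10 = 20, A[2][1] + B[1][1] = -4 + 7 = 3, A[2][2] + B[2][1] = 3 + -2 = 1) = 1 (attained at k = 2)
  C[2][2] = min over k of (A[2][0] + B[0][2] = 10 + -4 = 6, A[2][1] + B[1][2] = -4 + 0 = -4, A[2][2] + B[2][2] = 3 + 0 = 3) = -4 (attained at k = 1)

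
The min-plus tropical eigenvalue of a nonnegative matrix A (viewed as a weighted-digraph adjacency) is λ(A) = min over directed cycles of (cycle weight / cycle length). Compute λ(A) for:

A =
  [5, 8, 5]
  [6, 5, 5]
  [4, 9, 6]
λ(A) = 9/2

Enumerate directed cycles and compute their means (weight / length). Sample:
  cycle 0 → 0: weight = 5, length = 1, mean = 5/1 ≈ 5.000
  cycle 1 → 1: weight = 5, length = 1, mean = 5/1 ≈ 5.000
  cycle 2 → 2: weight = 6, length = 1, mean = 6/1 ≈ 6.000
  cycle 0 → 1 → 0: weight = 14, length = 2, mean = 14/2 ≈ 7.000
  cycle 0 → 2 → 0: weight = 9, length = 2, mean = 9/2 ≈ 4.500
  cycle 1 → 0 → 1: weight = 14, length = 2, mean = 14/2 ≈ 7.000
Minimum mean = 4.500, attained e.g. along the cycle 0 → 2 → 0 with weight 9 and length 2. So λ(A) = 9/2 = 9/2.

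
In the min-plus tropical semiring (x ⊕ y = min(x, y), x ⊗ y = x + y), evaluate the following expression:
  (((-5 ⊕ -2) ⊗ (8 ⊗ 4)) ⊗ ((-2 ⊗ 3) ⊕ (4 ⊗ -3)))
(((-5 ⊕ -2) ⊗ (8 ⊗ 4)) ⊗ ((-2 ⊗ 3) ⊕ (4 ⊗ -3))) = 8

Expand innermost to outermost. Recall ⊕ takes the minimum of its arguments and ⊗ takes their sum. Working out the expression (((-5 ⊕ -2) ⊗ (8 ⊗ 4)) ⊗ ((-2 ⊗ 3) ⊕ (4 ⊗ -3))) gives 8.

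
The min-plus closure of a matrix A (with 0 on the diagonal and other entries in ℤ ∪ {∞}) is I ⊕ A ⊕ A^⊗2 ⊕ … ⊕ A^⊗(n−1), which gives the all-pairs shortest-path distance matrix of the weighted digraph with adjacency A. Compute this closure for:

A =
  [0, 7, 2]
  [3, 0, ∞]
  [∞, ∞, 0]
Closure =
  [0, 7, 2]
  [3, 0, 5]
  [∞, ∞, 0]

This is the Floyd-Warshall all-pairs shortest-path computation. For each intermediate vertex k = 0, 1, …, 2, update dist[i][j] ← min(dist[i][j], dist[i][k] + dist[k][j]). The final matrix gives, for each (i, j), the minimum total weight of any directed path from i to j (possibly empty when i = j).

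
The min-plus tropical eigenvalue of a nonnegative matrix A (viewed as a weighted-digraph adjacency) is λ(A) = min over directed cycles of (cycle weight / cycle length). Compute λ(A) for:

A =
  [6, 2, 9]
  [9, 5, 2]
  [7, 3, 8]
λ(A) = 5/2

Enumerate directed cycles and compute their means (weight / length). Sample:
  cycle 0 → 0: weight = 6, length = 1, mean = 6/1 ≈ 6.000
  cycle 1 → 1: weight = 5, length = 1, mean = 5/1 ≈ 5.000
  cycle 2 → 2: weight = 8, length = 1, mean = 8/1 ≈ 8.000
  cycle 0 → 1 → 0: weight = 11, length = 2, mean = 11/2 ≈ 5.500
  cycle 0 → 2 → 0: weight = 16, length = 2, mean = 16/2 ≈ 8.000
  cycle 1 → 0 → 1: weight = 11, length = 2, mean = 11/2 ≈ 5.500
Minimum mean = 2.500, attained e.g. along the cycle 1 → 2 → 1 with weight 5 and length 2. So λ(A) = 5/2 = 5/2.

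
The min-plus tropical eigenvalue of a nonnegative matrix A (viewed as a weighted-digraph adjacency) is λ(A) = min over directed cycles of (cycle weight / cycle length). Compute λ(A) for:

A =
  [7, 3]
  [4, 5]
λ(A) = 7/2

Enumerate directed cycles and compute their means (weight / length). Sample:
  cycle 0 → 0: weight = 7, length = 1, mean = 7/1 ≈ 7.000
  cycle 1 → 1: weight = 5, length = 1, mean = 5/1 ≈ 5.000
  cycle 0 → 1 → 0: weight = 7, length = 2, mean = 7/2 ≈ 3.500
  cycle 1 → 0 → 1: weight = 7, length = 2, mean = 7/2 ≈ 3.500
Minimum mean = 3.500, attained e.g. along the cycle 0 → 1 → 0 with weight 7 and length 2. So λ(A) = 7/2 = 7/2.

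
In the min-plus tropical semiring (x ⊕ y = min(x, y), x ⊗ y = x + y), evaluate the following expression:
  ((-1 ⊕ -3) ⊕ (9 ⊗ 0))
((-1 ⊕ -3) ⊕ (9 ⊗ 0)) = -3

Expand innermost to outermost. Recall ⊕ takes the minimum of its arguments and ⊗ takes their sum. Working out the expression ((-1 ⊕ -3) ⊕ (9 ⊗ 0)) gives -3.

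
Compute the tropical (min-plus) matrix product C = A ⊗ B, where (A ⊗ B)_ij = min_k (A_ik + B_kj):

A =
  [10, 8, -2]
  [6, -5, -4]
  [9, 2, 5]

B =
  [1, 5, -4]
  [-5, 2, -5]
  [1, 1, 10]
A ⊗ B =
  [-1, -1, 3]
  [-10, -3, -10]
  [-3, 4, -3]

Apply the min-plus product entry-by-entry:
  C[0][0] = min over k of (A[0][0] + B[0][0] = 10 + 1 = 11, A[0][1] + B[1][0] = 8 + -5 = 3, A[0][2] + B[2][0] = -2 + 1 = -1) = -1 (attained at k = 2)
  C[0][1] = min over k of (A[0][0] + B[0][1] = 10 + 5 = 15, A[0][1] + B[1][1] = 8 + 2 = 10, A[0][2] + B[2][1] = -2 + 1 = -1) = -1 (attained at k = 2)
  C[0][2] = min over k of (A[0][0] + B[0][2] = 10 + -4 = 6, A[0][1] + B[1][2] = 8 + -5 = 3, A[0][2] + B[2][2] = -2 + 10 = 8) = 3 (attained at k = 1)
  C[1][0] = min over k of (A[1][0] + B[0][0] = 6 + 1 = 7, A[1][1] + B[1][0] = -5 + -5 = -10, A[1][2] + B[2][0] = -4 + 1 = -3) = -10 (attained at k = 1)
  C[1][1] = min over k of (A[1][0] + B[0][1] = 6 + 5 = 11, A[1][1] + B[1][1] = -5 + 2 = -3, A[1][2] + B[2][1] = -4 + 1 = -3) = -3 (attained at k = 1)
  C[1][2] = min over k of (A[1][0] + B[0][2] = 6 + -4 = 2, A[1][1] + B[1][2] = -5 + -5 = -10, A[1][2] + B[2][2] = -4 + 10 = 6) = -10 (attained at k = 1)
  C[2][0] = min over k of (A[2][0] + B[0][0] = 9 + 1 = 10, A[2][1] + B[1][0] = 2 + -5 = -3, A[2][2] + B[2][0] = 5 + 1 = 6) = -3 (attained at k = 1)
  C[2][1] = min over k of (A[2][0] + B[0][1] = 9 + 5 = 14, A[2][1] + B[1][1] = 2 + 2 = 4, A[2][2] + B[2][1] = 5 + 1 = 6) = 4 (attained at k = 1)
  C[2][2] = min over k of (A[2][0] + B[0][2] = 9 + -4 = 5, A[2][1] + B[1][2] = 2 + -5 = -3, A[2][2] + B[2][2] = 5 + 10 = 15) = -3 (attained at k = 1)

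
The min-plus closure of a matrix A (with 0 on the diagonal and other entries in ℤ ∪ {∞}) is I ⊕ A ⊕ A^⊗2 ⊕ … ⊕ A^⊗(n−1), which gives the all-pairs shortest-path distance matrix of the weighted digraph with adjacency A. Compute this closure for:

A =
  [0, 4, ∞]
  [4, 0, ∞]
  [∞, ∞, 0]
Closure =
  [0, 4, ∞]
  [4, 0, ∞]
  [∞, ∞, 0]

This is the Floyd-Warshall all-pairs shortest-path computation. For each intermediate vertex k = 0, 1, …, 2, update dist[i][j] ← min(dist[i][j], dist[i][k] + dist[k][j]). The final matrix gives, for each (i, j), the minimum total weight of any directed path from i to j (possibly empty when i = j).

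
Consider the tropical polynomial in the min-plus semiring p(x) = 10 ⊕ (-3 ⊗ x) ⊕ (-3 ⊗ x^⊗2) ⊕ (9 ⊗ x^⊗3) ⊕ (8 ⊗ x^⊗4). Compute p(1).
p(1) = -2

A tropical monomial a ⊗ x^⊗i evaluates to a + i · x. Evaluating each term at x = 1:
  Term 0 contributes 10 + 0 · 1 = 10
  Term 1 contributes -3 + 1 · 1 = -2
  Term 2 contributes -3 + 2 · 1 = -1
  Term 3 contributes 9 + 3 · 1 = 12
  Term 4 contributes 8 + 4 · 1 = 12
p(1) = ⊕ of these = min[10, -2, -1, 12, 12] = -2.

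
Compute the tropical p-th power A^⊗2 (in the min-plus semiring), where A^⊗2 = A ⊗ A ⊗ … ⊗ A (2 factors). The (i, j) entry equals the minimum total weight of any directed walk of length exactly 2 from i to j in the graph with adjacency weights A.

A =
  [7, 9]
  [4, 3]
A^⊗2 =
  [13, 12]
  [7, 6]

Each entry (A^⊗2)_ij equals the minimum over all length-2 walks i = v_0 → v_1 → … → v_2 = j of Σ_t A[v_t][v_{t+1}]. For example, for (i, j) = (0, 1) we minimise over 2 possible intermediate vertex sequences; the minimum is 12, attained along the walk 0 → 1 → 1.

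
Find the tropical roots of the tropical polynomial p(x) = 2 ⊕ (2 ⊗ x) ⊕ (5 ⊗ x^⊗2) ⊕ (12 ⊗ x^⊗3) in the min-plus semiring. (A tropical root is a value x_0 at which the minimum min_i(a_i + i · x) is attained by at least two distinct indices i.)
Roots: {-7, -3, 0}

Each tropical root is a break point of the lower envelope of the lines y = a_i + i · x (there are 4 lines, with slopes 0, 1, ..., 3). Only the lines that attain the minimum somewhere contribute to roots; other lines are dominated. Here the surviving (envelope) indices are i = 3, i = 2, i = 1, i = 0.
Intersections between consecutive envelope lines give the roots: for adjacent envelope indices i < j the intersection is x = (a_i − a_j) / (j − i). Reading off the sorted break points: {-7, -3, 0}.
Verification: at each break x_0, at least two indices attain the minimum of min_i(a_i + i · x_0).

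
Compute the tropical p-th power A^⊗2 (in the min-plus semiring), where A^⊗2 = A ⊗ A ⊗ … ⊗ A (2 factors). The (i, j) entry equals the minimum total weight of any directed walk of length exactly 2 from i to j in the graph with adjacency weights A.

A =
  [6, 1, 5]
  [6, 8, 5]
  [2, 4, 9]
A^⊗2 =
  [7, 7, 6]
  [7, 7, 11]
  [8, 3, 7]

Each entry (A^⊗2)_ij equals the minimum over all length-2 walks i = v_0 → v_1 → … → v_2 = j of Σ_t A[v_t][v_{t+1}]. For example, for (i, j) = (0, 2) we minimise over 3 possible intermediate vertex sequences; the minimum is 6, attained along the walk 0 → 1 → 2.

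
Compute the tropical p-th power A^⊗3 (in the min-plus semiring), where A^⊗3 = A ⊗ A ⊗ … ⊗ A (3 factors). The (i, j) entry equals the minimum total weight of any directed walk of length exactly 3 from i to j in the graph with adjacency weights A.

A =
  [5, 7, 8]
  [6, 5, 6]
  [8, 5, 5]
A^⊗3 =
  [15, 17, 18]
  [16, 15, 16]
  [16, 15, 15]

Each entry (A^⊗3)_ij equals the minimum over all length-3 walks i = v_0 → v_1 → … → v_3 = j of Σ_t A[v_t][v_{t+1}]. For example, for (i, j) = (0, 2) we minimise over 9 possible intermediate vertex sequences; the minimum is 18, attained along the walk 0 → 0 → 0 → 2.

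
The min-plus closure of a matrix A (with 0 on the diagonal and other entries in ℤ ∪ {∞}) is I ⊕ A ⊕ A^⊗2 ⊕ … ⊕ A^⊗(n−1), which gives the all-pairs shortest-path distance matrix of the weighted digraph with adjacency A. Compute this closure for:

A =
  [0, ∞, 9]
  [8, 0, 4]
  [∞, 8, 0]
Closure =
  [0, 17, 9]
  [8, 0, 4]
  [16, 8, 0]

This is the Floyd-Warshall all-pairs shortest-path computation. For each intermediate vertex k = 0, 1, …, 2, update dist[i][j] ← min(dist[i][j], dist[i][k] + dist[k][j]). The final matrix gives, for each (i, j), the minimum total weight of any directed path from i to j (possibly empty when i = j).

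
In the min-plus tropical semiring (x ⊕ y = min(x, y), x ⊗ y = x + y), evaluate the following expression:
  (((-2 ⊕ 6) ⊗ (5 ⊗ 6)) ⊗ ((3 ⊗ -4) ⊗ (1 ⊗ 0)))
(((-2 ⊕ 6) ⊗ (5 ⊗ 6)) ⊗ ((3 ⊗ -4) ⊗ (1 ⊗ 0))) = 9

Expand innermost to outermost. Recall ⊕ takes the minimum of its arguments and ⊗ takes their sum. Working out the expression (((-2 ⊕ 6) ⊗ (5 ⊗ 6)) ⊗ ((3 ⊗ -4) ⊗ (1 ⊗ 0))) gives 9.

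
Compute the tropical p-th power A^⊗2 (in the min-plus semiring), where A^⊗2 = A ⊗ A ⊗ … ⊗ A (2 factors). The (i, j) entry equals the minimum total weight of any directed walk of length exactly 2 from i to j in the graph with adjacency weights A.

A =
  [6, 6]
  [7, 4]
A^⊗2 =
  [12, 10]
  [11, 8]

Each entry (A^⊗2)_ij equals the minimum over all length-2 walks i = v_0 → v_1 → … → v_2 = j of Σ_t A[v_t][v_{t+1}]. For example, for (i, j) = (0, 1) we minimise over 2 possible intermediate vertex sequences; the minimum is 10, attained along the walk 0 → 1 → 1.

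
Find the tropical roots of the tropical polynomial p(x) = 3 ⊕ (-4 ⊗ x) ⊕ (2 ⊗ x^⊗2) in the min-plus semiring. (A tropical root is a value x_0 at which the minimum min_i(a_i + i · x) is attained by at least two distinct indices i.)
Roots: {-6, 7}

Each tropical root is a break point of the lower envelope of the lines y = a_i + i · x (there are 3 lines, with slopes 0, 1, ..., 2). Only the lines that attain the minimum somewhere contribute to roots; other lines are dominated. Here the surviving (envelope) indices are i = 2, i = 1, i = 0.
Intersections between consecutive envelope lines give the roots: for adjacent envelope indices i < j the intersection is x = (a_i − a_j) / (j − i). Reading off the sorted break points: {-6, 7}.
Verification: at each break x_0, at least two indices attain the minimum of min_i(a_i + i · x_0).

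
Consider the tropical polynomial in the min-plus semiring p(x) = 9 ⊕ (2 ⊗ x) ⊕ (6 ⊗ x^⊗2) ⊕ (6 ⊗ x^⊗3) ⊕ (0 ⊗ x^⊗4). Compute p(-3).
p(-3) = -12

A tropical monomial a ⊗ x^⊗i evaluates to a + i · x. Evaluating each term at x = -3:
  Term 0 contributes 9 + 0 · -3 = 9
  Term 1 contributes 2 + 1 · -3 = -1
  Term 2 contributes 6 + 2 · -3 = 0
  Term 3 contributes 6 + 3 · -3 = -3
  Term 4 contributes 0 + 4 · -3 = -12
p(-3) = ⊕ of these = min[9, -1, 0, -3, -12] = -12.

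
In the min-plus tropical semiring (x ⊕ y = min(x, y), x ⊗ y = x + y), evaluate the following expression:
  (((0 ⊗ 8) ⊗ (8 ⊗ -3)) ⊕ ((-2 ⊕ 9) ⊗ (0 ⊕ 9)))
(((0 ⊗ 8) ⊗ (8 ⊗ -3)) ⊕ ((-2 ⊕ 9) ⊗ (0 ⊕ 9))) = -2

Expand innermost to outermost. Recall ⊕ takes the minimum of its arguments and ⊗ takes their sum. Working out the expression (((0 ⊗ 8) ⊗ (8 ⊗ -3)) ⊕ ((-2 ⊕ 9) ⊗ (0 ⊕ 9))) gives -2.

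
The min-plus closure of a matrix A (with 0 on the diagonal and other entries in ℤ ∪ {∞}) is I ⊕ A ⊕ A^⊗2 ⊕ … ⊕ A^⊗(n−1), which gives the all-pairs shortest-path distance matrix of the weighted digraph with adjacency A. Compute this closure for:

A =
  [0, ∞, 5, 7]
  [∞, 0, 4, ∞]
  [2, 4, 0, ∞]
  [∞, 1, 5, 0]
Closure =
  [0, 8, 5, 7]
  [6, 0, 4, 13]
  [2, 4, 0, 9]
  [7, 1, 5, 0]

This is the Floyd-Warshall all-pairs shortest-path computation. For each intermediate vertex k = 0, 1, …, 3, update dist[i][j] ← min(dist[i][j], dist[i][k] + dist[k][j]). The final matrix gives, for each (i, j), the minimum total weight of any directed path from i to j (possibly empty when i = j).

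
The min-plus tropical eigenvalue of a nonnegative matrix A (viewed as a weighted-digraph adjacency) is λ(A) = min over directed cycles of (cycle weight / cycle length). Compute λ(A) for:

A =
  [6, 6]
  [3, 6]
λ(A) = 9/2

Enumerate directed cycles and compute their means (weight / length). Sample:
  cycle 0 → 0: weight = 6, length = 1, mean = 6/1 ≈ 6.000
  cycle 1 → 1: weight = 6, length = 1, mean = 6/1 ≈ 6.000
  cycle 0 → 1 → 0: weight = 9, length = 2, mean = 9/2 ≈ 4.500
  cycle 1 → 0 → 1: weight = 9, length = 2, mean = 9/2 ≈ 4.500
Minimum mean = 4.500, attained e.g. along the cycle 0 → 1 → 0 with weight 9 and length 2. So λ(A) = 9/2 = 9/2.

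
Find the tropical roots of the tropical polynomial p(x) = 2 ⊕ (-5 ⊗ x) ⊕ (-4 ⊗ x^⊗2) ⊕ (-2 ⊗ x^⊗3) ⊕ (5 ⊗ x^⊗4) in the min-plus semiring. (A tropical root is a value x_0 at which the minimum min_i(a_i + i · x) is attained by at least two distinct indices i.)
Roots: {-7, -2, -1, 7}

Each tropical root is a break point of the lower envelope of the lines y = a_i + i · x (there are 5 lines, with slopes 0, 1, ..., 4). Only the lines that attain the minimum somewhere contribute to roots; other lines are dominated. Here the surviving (envelope) indices are i = 4, i = 3, i = 2, i = 1, i = 0.
Intersections between consecutive envelope lines give the roots: for adjacent envelope indices i < j the intersection is x = (a_i − a_j) / (j − i). Reading off the sorted break points: {-7, -2, -1, 7}.
Verification: at each break x_0, at least two indices attain the minimum of min_i(a_i + i · x_0).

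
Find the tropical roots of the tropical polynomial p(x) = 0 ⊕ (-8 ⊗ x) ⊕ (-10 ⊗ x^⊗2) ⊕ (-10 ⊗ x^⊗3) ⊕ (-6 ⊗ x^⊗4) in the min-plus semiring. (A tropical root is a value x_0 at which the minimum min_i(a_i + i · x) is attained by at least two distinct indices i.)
Roots: {-4, 0, 2, 8}

Each tropical root is a break point of the lower envelope of the lines y = a_i + i · x (there are 5 lines, with slopes 0, 1, ..., 4). Only the lines that attain the minimum somewhere contribute to roots; other lines are dominated. Here the surviving (envelope) indices are i = 4, i = 3, i = 2, i = 1, i = 0.
Intersections between consecutive envelope lines give the roots: for adjacent envelope indices i < j the intersection is x = (a_i − a_j) / (j − i). Reading off the sorted break points: {-4, 0, 2, 8}.
Verification: at each break x_0, at least two indices attain the minimum of min_i(a_i + i · x_0).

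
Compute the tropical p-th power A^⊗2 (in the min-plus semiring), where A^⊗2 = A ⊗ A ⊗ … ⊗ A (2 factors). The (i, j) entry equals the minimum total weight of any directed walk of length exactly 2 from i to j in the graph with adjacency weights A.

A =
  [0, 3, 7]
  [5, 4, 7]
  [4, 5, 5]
A^⊗2 =
  [0, 3, 7]
  [5, 8, 11]
  [4, 7, 10]

Each entry (A^⊗2)_ij equals the minimum over all length-2 walks i = v_0 → v_1 → … → v_2 = j of Σ_t A[v_t][v_{t+1}]. For example, for (i, j) = (0, 2) we minimise over 3 possible intermediate vertex sequences; the minimum is 7, attained along the walk 0 → 0 → 2.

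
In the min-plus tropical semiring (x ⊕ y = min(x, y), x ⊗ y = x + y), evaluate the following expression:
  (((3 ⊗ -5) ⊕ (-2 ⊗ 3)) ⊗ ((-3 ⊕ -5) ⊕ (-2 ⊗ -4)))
(((3 ⊗ -5) ⊕ (-2 ⊗ 3)) ⊗ ((-3 ⊕ -5) ⊕ (-2 ⊗ -4))) = -8

Expand innermost to outermost. Recall ⊕ takes the minimum of its arguments and ⊗ takes their sum. Working out the expression (((3 ⊗ -5) ⊕ (-2 ⊗ 3)) ⊗ ((-3 ⊕ -5) ⊕ (-2 ⊗ -4))) gives -8.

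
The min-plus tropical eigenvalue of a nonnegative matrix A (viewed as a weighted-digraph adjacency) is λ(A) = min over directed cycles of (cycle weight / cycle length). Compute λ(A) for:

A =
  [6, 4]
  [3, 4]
λ(A) = 7/2

Enumerate directed cycles and compute their means (weight / length). Sample:
  cycle 0 → 0: weight = 6, length = 1, mean = 6/1 ≈ 6.000
  cycle 1 → 1: weight = 4, length = 1, mean = 4/1 ≈ 4.000
  cycle 0 → 1 → 0: weight = 7, length = 2, mean = 7/2 ≈ 3.500
  cycle 1 → 0 → 1: weight = 7, length = 2, mean = 7/2 ≈ 3.500
Minimum mean = 3.500, attained e.g. along the cycle 0 → 1 → 0 with weight 7 and length 2. So λ(A) = 7/2 = 7/2.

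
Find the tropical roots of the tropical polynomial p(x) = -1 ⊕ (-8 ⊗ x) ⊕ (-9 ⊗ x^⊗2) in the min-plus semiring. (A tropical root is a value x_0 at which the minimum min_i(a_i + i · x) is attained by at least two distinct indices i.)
Roots: {1, 7}

Each tropical root is a break point of the lower envelope of the lines y = a_i + i · x (there are 3 lines, with slopes 0, 1, ..., 2). Only the lines that attain the minimum somewhere contribute to roots; other lines are dominated. Here the surviving (envelope) indices are i = 2, i = 1, i = 0.
Intersections between consecutive envelope lines give the roots: for adjacent envelope indices i < j the intersection is x = (a_i − a_j) / (j − i). Reading off the sorted break points: {1, 7}.
Verification: at each break x_0, at least two indices attain the minimum of min_i(a_i + i · x_0).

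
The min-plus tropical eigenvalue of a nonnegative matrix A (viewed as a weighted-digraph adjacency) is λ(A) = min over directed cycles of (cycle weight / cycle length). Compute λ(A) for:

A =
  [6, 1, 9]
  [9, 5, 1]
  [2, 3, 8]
λ(A) = 4/3

Enumerate directed cycles and compute their means (weight / length). Sample:
  cycle 0 → 0: weight = 6, length = 1, mean = 6/1 ≈ 6.000
  cycle 1 → 1: weight = 5, length = 1, mean = 5/1 ≈ 5.000
  cycle 2 → 2: weight = 8, length = 1, mean = 8/1 ≈ 8.000
  cycle 0 → 1 → 0: weight = 10, length = 2, mean = 10/2 ≈ 5.000
  cycle 0 → 2 → 0: weight = 11, length = 2, mean = 11/2 ≈ 5.500
  cycle 1 → 0 → 1: weight = 10, length = 2, mean = 10/2 ≈ 5.000
Minimum mean = 1.333, attained e.g. along the cycle 0 → 1 → 2 → 0 with weight 4 and length 3. So λ(A) = 4/3 = 4/3.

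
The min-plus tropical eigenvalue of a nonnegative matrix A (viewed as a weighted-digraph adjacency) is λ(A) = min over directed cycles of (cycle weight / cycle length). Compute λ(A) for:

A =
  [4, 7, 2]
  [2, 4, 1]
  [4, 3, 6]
λ(A) = 2

Enumerate directed cycles and compute their means (weight / length). Sample:
  cycle 0 → 0: weight = 4, length = 1, mean = 4/1 ≈ 4.000
  cycle 1 → 1: weight = 4, length = 1, mean = 4/1 ≈ 4.000
  cycle 2 → 2: weight = 6, length = 1, mean = 6/1 ≈ 6.000
  cycle 0 → 1 → 0: weight = 9, length = 2, mean = 9/2 ≈ 4.500
  cycle 0 → 2 → 0: weight = 6, length = 2, mean = 6/2 ≈ 3.000
  cycle 1 → 0 → 1: weight = 9, length = 2, mean = 9/2 ≈ 4.500
Minimum mean = 2.000, attained e.g. along the cycle 1 → 2 → 1 with weight 4 and length 2. So λ(A) = 4/2 = 2.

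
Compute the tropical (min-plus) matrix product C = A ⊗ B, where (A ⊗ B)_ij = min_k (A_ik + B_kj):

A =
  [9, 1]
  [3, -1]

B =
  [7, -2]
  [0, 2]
A ⊗ B =
  [1, 3]
  [-1, 1]

Apply the min-plus product entry-by-entry:
  C[0][0] = min over k of (A[0][0] + B[0][0] = 9 + 7 = 16, A[0][1] + B[1][0] = 1 + 0 = 1) = 1 (attained at k = 1)
  C[0][1] = min over k of (A[0][0] + B[0][1] = 9 + -2 = 7, A[0][1] + B[1][1] = 1 + 2 = 3) = 3 (attained at k = 1)
  C[1][0] = min over k of (A[1][0] + B[0][0] = 3 + 7 = 10, A[1][1] + B[1][0] = -1 + 0 = -1) = -1 (attained at k = 1)
  C[1][1] = min over k of (A[1][0] + B[0][1] = 3 + -2 = 1, A[1][1] + B[1][1] = -1 + 2 = 1) = 1 (attained at k = 0)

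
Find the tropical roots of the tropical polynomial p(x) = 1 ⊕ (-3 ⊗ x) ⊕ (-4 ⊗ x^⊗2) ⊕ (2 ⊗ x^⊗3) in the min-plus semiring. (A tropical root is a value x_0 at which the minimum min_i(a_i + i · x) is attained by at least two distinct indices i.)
Roots: {-6, 1, 4}

Each tropical root is a break point of the lower envelope of the lines y = a_i + i · x (there are 4 lines, with slopes 0, 1, ..., 3). Only the lines that attain the minimum somewhere contribute to roots; other lines are dominated. Here the surviving (envelope) indices are i = 3, i = 2, i = 1, i = 0.
Intersections between consecutive envelope lines give the roots: for adjacent envelope indices i < j the intersection is x = (a_i − a_j) / (j − i). Reading off the sorted break points: {-6, 1, 4}.
Verification: at each break x_0, at least two indices attain the minimum of min_i(a_i + i · x_0).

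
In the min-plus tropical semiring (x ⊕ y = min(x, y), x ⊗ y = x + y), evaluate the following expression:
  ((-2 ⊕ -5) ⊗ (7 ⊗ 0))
((-2 ⊕ -5) ⊗ (7 ⊗ 0)) = 2

Expand innermost to outermost. Recall ⊕ takes the minimum of its arguments and ⊗ takes their sum. Working out the expression ((-2 ⊕ -5) ⊗ (7 ⊗ 0)) gives 2.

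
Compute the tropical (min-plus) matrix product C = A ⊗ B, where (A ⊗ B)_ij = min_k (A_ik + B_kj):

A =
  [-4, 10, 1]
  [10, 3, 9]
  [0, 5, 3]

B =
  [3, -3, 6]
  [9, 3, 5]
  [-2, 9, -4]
A ⊗ B =
  [-1, -7, -3]
  [7, 6, 5]
  [1, -3, -1]

Apply the min-plus product entry-by-entry:
  C[0][0] = min over k of (A[0][0] + B[0][0] = -4 + 3 = -1, A[0][1] + B[1][0] = 10 + 9 = 19, A[0][2] + B[2][0] = 1 + -2 = -1) = -1 (attained at k = 0)
  C[0][1] = min over k of (A[0][0] + B[0][1] = -4 + -3 = -7, A[0][1] + B[1][1] = 10 + 3 = 13, A[0][2] + B[2][1] = 1 + 9 = 10) = -7 (attained at k = 0)
  C[0][2] = min over k of (A[0][0] + B[0][2] = -4 + 6 = 2, A[0][1] + B[1][2] = 10 + 5 = 15, A[0][2] + B[2][2] = 1 + -4 = -3) = -3 (attained at k = 2)
  C[1][0] = min over k of (A[1][0] + B[0][0] = 10 + 3 = 13, A[1][1] + B[1][0] = 3 + 9 = 12, A[1][2] + B[2][0] = 9 + -2 = 7) = 7 (attained at k = 2)
  C[1][1] = min over k of (A[1][0] + B[0][1] = 10 + -3 = 7, A[1][1] + B[1][1] = 3 + 3 = 6, A[1][2] + B[2][1] = 9 + 9 = 18) = 6 (attained at k = 1)
  C[1][2] = min over k of (A[1][0] + B[0][2] = 10 + 6 = 16, A[1][1] + B[1][2] = 3 + 5 = 8, A[1][2] + B[2][2] = 9 + -4 = 5) = 5 (attained at k = 2)
  C[2][0] = min over k of (A[2][0] + B[0][0] = 0 + 3 = 3, A[2][1] + B[1][0] = 5 + 9 = 14, A[2][2] + B[2][0] = 3 + -2 = 1) = 1 (attained at k = 2)
  C[2][1] = min over k of (A[2][0] + B[0][1] = 0 + -3 = -3, A[2][1] + B[1][1] = 5 + 3 = 8, A[2][2] + B[2][1] = 3 + 9 = 12) = -3 (attained at k = 0)
  C[2][2] = min over k of (A[2][0] + B[0][2] = 0 + 6 = 6, A[2][1] + B[1][2] = 5 + 5 = 10, A[2][2] + B[2][2] = 3 + -4 = -1) = -1 (attained at k = 2)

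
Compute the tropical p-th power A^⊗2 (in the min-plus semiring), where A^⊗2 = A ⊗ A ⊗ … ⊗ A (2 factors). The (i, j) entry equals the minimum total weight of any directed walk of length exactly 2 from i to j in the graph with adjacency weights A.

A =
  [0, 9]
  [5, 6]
A^⊗2 =
  [0, 9]
  [5, 12]

Each entry (A^⊗2)_ij equals the minimum over all length-2 walks i = v_0 → v_1 → … → v_2 = j of Σ_t A[v_t][v_{t+1}]. For example, for (i, j) = (0, 1) we minimise over 2 possible intermediate vertex sequences; the minimum is 9, attained along the walk 0 → 0 → 1.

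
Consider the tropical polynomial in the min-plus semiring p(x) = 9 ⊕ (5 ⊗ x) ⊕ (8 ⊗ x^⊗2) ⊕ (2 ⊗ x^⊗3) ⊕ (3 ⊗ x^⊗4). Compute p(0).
p(0) = 2

A tropical monomial a ⊗ x^⊗i evaluates to a + i · x. Evaluating each term at x = 0:
  Term 0 contributes 9 + 0 · 0 = 9
  Term 1 contributes 5 + 1 · 0 = 5
  Term 2 contributes 8 + 2 · 0 = 8
  Term 3 contributes 2 + 3 · 0 = 2
  Term 4 contributes 3 + 4 · 0 = 3
p(0) = ⊕ of these = min[9, 5, 8, 2, 3] = 2.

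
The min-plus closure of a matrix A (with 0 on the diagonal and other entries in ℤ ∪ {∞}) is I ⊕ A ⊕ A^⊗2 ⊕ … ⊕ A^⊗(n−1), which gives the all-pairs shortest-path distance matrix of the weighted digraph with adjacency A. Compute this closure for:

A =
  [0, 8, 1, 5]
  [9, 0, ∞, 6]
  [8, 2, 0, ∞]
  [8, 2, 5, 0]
Closure =
  [0, 3, 1, 5]
  [9, 0, 10, 6]
  [8, 2, 0, 8]
  [8, 2, 5, 0]

This is the Floyd-Warshall all-pairs shortest-path computation. For each intermediate vertex k = 0, 1, …, 3, update dist[i][j] ← min(dist[i][j], dist[i][k] + dist[k][j]). The final matrix gives, for each (i, j), the minimum total weight of any directed path from i to j (possibly empty when i = j).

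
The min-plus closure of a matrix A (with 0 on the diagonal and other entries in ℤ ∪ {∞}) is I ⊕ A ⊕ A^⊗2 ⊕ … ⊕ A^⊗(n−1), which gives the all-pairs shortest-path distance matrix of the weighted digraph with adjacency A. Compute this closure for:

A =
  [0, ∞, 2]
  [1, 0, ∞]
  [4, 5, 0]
Closure =
  [0, 7, 2]
  [1, 0, 3]
  [4, 5, 0]

This is the Floyd-Warshall all-pairs shortest-path computation. For each intermediate vertex k = 0, 1, …, 2, update dist[i][j] ← min(dist[i][j], dist[i][k] + dist[k][j]). The final matrix gives, for each (i, j), the minimum total weight of any directed path from i to j (possibly empty when i = j).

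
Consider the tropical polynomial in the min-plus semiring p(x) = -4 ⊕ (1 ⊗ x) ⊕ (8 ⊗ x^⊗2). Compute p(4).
p(4) = -4

A tropical monomial a ⊗ x^⊗i evaluates to a + i · x. Evaluating each term at x = 4:
  Term 0 contributes -4 + 0 · 4 = -4
  Term 1 contributes 1 + 1 · 4 = 5
  Term 2 contributes 8 + 2 · 4 = 16
p(4) = ⊕ of these = min[-4, 5, 16] = -4.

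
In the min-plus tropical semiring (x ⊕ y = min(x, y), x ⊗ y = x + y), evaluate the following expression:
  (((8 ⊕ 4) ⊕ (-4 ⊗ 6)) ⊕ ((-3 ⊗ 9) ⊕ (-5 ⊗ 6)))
(((8 ⊕ 4) ⊕ (-4 ⊗ 6)) ⊕ ((-3 ⊗ 9) ⊕ (-5 ⊗ 6))) = 1

Expand innermost to outermost. Recall ⊕ takes the minimum of its arguments and ⊗ takes their sum. Working out the expression (((8 ⊕ 4) ⊕ (-4 ⊗ 6)) ⊕ ((-3 ⊗ 9) ⊕ (-5 ⊗ 6))) gives 1.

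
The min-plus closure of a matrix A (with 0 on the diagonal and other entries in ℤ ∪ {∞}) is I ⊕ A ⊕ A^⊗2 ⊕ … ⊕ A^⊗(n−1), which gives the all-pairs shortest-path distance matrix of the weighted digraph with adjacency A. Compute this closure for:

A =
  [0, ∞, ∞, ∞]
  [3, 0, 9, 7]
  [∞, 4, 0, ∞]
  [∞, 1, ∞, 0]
Closure =
  [0, ∞, ∞, ∞]
  [3, 0, 9, 7]
  [7, 4, 0, 11]
  [4, 1, 10, 0]

This is the Floyd-Warshall all-pairs shortest-path computation. For each intermediate vertex k = 0, 1, …, 3, update dist[i][j] ← min(dist[i][j], dist[i][k] + dist[k][j]). The final matrix gives, for each (i, j), the minimum total weight of any directed path from i to j (possibly empty when i = j).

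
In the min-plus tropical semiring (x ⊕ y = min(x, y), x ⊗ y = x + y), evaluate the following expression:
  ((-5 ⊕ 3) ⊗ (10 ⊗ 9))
((-5 ⊕ 3) ⊗ (10 ⊗ 9)) = 14

Expand innermost to outermost. Recall ⊕ takes the minimum of its arguments and ⊗ takes their sum. Working out the expression ((-5 ⊕ 3) ⊗ (10 ⊗ 9)) gives 14.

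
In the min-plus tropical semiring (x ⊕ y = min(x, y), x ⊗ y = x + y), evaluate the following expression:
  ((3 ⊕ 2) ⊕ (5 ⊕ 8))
((3 ⊕ 2) ⊕ (5 ⊕ 8)) = 2

Expand innermost to outermost. Recall ⊕ takes the minimum of its arguments and ⊗ takes their sum. Working out the expression ((3 ⊕ 2) ⊕ (5 ⊕ 8)) gives 2.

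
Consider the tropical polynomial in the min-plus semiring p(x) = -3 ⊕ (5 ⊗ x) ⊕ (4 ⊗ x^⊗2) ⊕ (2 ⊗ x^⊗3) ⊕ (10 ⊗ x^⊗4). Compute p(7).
p(7) = -3

A tropical monomial a ⊗ x^⊗i evaluates to a + i · x. Evaluating each term at x = 7:
  Term 0 contributes -3 + 0 · 7 = -3
  Term 1 contributes 5 + 1 · 7 = 12
  Term 2 contributes 4 + 2 · 7 = 18
  Term 3 contributes 2 + 3 · 7 = 23
  Term 4 contributes 10 + 4 · 7 = 38
p(7) = ⊕ of these = min[-3, 12, 18, 23, 38] = -3.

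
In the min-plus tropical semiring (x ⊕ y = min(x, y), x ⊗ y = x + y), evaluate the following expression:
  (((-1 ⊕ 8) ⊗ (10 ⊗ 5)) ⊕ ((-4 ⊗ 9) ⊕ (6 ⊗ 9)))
(((-1 ⊕ 8) ⊗ (10 ⊗ 5)) ⊕ ((-4 ⊗ 9) ⊕ (6 ⊗ 9))) = 5

Expand innermost to outermost. Recall ⊕ takes the minimum of its arguments and ⊗ takes their sum. Working out the expression (((-1 ⊕ 8) ⊗ (10 ⊗ 5)) ⊕ ((-4 ⊗ 9) ⊕ (6 ⊗ 9))) gives 5.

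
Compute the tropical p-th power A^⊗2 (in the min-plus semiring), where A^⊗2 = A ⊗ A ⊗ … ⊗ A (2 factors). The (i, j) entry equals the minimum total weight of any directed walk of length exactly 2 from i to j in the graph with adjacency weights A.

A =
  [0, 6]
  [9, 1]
A^⊗2 =
  [0, 6]
  [9, 2]

Each entry (A^⊗2)_ij equals the minimum over all length-2 walks i = v_0 → v_1 → … → v_2 = j of Σ_t A[v_t][v_{t+1}]. For example, for (i, j) = (0, 1) we minimise over 2 possible intermediate vertex sequences; the minimum is 6, attained along the walk 0 → 0 → 1.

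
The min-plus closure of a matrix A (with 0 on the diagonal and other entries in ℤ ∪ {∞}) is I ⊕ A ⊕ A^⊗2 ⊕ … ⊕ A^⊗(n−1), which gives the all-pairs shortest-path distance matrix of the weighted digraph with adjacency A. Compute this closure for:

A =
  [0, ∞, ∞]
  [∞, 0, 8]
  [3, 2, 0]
Closure =
  [0, ∞, ∞]
  [11, 0, 8]
  [3, 2, 0]

This is the Floyd-Warshall all-pairs shortest-path computation. For each intermediate vertex k = 0, 1, …, 2, update dist[i][j] ← min(dist[i][j], dist[i][k] + dist[k][j]). The final matrix gives, for each (i, j), the minimum total weight of any directed path from i to j (possibly empty when i = j).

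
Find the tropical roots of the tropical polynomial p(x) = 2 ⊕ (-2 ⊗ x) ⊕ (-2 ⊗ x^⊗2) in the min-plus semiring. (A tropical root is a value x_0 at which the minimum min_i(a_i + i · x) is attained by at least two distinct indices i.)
Roots: {0, 4}

Each tropical root is a break point of the lower envelope of the lines y = a_i + i · x (there are 3 lines, with slopes 0, 1, ..., 2). Only the lines that attain the minimum somewhere contribute to roots; other lines are dominated. Here the surviving (envelope) indices are i = 2, i = 1, i = 0.
Intersections between consecutive envelope lines give the roots: for adjacent envelope indices i < j the intersection is x = (a_i − a_j) / (j − i). Reading off the sorted break points: {0, 4}.
Verification: at each break x_0, at least two indices attain the minimum of min_i(a_i + i · x_0).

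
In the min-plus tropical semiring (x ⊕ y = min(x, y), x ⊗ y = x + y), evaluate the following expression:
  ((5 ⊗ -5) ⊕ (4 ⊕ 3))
((5 ⊗ -5) ⊕ (4 ⊕ 3)) = 0

Expand innermost to outermost. Recall ⊕ takes the minimum of its arguments and ⊗ takes their sum. Working out the expression ((5 ⊗ -5) ⊕ (4 ⊕ 3)) gives 0.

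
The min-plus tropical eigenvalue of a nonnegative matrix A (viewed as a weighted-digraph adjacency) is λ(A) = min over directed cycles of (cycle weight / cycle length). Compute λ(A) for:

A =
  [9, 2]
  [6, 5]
λ(A) = 4

Enumerate directed cycles and compute their means (weight / length). Sample:
  cycle 0 → 0: weight = 9, length = 1, mean = 9/1 ≈ 9.000
  cycle 1 → 1: weight = 5, length = 1, mean = 5/1 ≈ 5.000
  cycle 0 → 1 → 0: weight = 8, length = 2, mean = 8/2 ≈ 4.000
  cycle 1 → 0 → 1: weight = 8, length = 2, mean = 8/2 ≈ 4.000
Minimum mean = 4.000, attained e.g. along the cycle 0 → 1 → 0 with weight 8 and length 2. So λ(A) = 8/2 = 4.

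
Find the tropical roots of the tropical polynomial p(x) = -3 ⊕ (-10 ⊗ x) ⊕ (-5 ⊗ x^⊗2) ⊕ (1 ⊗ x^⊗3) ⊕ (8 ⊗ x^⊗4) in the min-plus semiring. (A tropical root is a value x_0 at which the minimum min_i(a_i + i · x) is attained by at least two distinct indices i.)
Roots: {-7, -6, -5, 7}

Each tropical root is a break point of the lower envelope of the lines y = a_i + i · x (there are 5 lines, with slopes 0, 1, ..., 4). Only the lines that attain the minimum somewhere contribute to roots; other lines are dominated. Here the surviving (envelope) indices are i = 4, i = 3, i = 2, i = 1, i = 0.
Intersections between consecutive envelope lines give the roots: for adjacent envelope indices i < j the intersection is x = (a_i − a_j) / (j − i). Reading off the sorted break points: {-7, -6, -5, 7}.
Verification: at each break x_0, at least two indices attain the minimum of min_i(a_i + i · x_0).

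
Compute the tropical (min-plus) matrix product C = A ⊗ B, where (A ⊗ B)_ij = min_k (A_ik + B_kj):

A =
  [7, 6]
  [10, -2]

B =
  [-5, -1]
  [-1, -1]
A ⊗ B =
  [2, 5]
  [-3, -3]

Apply the min-plus product entry-by-entry:
  C[0][0] = min over k of (A[0][0] + B[0][0] = 7 + -5 = 2, A[0][1] + B[1][0] = 6 + -1 = 5) = 2 (attained at k = 0)
  C[0][1] = min over k of (A[0][0] + B[0][1] = 7 + -1 = 6, A[0][1] + B[1][1] = 6 + -1 = 5) = 5 (attained at k = 1)
  C[1][0] = min over k of (A[1][0] + B[0][0] = 10 + -5 = 5, A[1][1] + B[1][0] = -2 + -1 = -3) = -3 (attained at k = 1)
  C[1][1] = min over k of (A[1][0] + B[0][1] = 10 + -1 = 9, A[1][1] + B[1][1] = -2 + -1 = -3) = -3 (attained at k = 1)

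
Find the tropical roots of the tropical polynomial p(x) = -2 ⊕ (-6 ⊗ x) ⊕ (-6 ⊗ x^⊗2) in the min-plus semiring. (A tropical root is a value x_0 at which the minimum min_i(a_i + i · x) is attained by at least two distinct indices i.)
Roots: {0, 4}

Each tropical root is a break point of the lower envelope of the lines y = a_i + i · x (there are 3 lines, with slopes 0, 1, ..., 2). Only the lines that attain the minimum somewhere contribute to roots; other lines are dominated. Here the surviving (envelope) indices are i = 2, i = 1, i = 0.
Intersections between consecutive envelope lines give the roots: for adjacent envelope indices i < j the intersection is x = (a_i − a_j) / (j − i). Reading off the sorted break points: {0, 4}.
Verification: at each break x_0, at least two indices attain the minimum of min_i(a_i + i · x_0).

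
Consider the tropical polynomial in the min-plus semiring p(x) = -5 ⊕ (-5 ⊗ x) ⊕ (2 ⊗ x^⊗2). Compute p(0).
p(0) = -5

A tropical monomial a ⊗ x^⊗i evaluates to a + i · x. Evaluating each term at x = 0:
  Term 0 contributes -5 + 0 · 0 = -5
  Term 1 contributes -5 + 1 · 0 = -5
  Term 2 contributes 2 + 2 · 0 = 2
p(0) = ⊕ of these = min[-5, -5, 2] = -5.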